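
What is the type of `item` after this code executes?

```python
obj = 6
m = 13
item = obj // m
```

int // int returns int (6 // 13 = 0)

int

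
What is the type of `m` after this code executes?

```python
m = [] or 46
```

'or' returns first truthy value (46, which is int)

int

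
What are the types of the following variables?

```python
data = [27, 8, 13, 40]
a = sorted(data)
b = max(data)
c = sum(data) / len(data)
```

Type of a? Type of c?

sorted() returns list; int / int returns float

list, float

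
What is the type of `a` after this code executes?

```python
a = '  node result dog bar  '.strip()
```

str.strip() returns str

str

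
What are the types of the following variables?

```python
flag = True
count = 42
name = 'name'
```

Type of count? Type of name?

count is int; name is str

int, str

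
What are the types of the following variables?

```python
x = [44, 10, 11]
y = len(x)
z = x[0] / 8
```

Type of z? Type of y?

int / int returns float; len() returns int

float, int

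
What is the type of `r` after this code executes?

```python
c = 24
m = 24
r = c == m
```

Equality comparison returns bool

bool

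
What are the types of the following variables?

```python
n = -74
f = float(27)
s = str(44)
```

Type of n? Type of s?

n is int; s is str

int, str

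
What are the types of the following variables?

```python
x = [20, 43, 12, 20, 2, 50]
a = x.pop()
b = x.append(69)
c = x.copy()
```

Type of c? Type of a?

list.copy() returns list; list.pop() returns the element (int)

list, int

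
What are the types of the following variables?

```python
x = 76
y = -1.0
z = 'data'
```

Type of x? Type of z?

x is int; z is str

int, str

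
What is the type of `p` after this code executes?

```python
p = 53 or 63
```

'or' returns the first truthy value (53, which is int)

int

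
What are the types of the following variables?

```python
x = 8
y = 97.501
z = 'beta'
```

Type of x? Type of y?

x is int; y is float

int, float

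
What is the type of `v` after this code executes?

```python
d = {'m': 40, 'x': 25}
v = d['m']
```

Accessing dict[str, int] with key 'm' returns int value 40

int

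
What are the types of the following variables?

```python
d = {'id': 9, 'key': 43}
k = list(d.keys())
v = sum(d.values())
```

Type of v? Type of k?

sum of int values returns int; list(...) returns list

int, list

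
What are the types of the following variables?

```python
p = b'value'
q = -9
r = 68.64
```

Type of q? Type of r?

q is int; r is float

int, float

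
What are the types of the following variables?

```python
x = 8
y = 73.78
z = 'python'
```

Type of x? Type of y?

x is int; y is float

int, float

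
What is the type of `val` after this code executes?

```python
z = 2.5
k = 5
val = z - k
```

float - int returns float (2.5 - 5 = -2.5)

float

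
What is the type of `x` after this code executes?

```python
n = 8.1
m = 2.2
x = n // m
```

float // float returns float (floor division preserves float type)

float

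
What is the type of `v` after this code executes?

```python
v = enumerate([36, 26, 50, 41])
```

enumerate() returns an enumerate iterator object

enumerate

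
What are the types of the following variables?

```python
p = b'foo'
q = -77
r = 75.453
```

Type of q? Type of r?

q is int; r is float

int, float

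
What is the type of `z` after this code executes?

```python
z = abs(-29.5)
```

abs() of float returns float

float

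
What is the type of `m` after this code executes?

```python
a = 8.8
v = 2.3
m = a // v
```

float // float returns float (floor division preserves float type)

float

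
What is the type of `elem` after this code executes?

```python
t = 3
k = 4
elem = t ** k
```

int ** positive int returns int (3 ** 4 = 81)

int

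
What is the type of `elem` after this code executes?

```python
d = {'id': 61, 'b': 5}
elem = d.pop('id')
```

dict.pop() returns the value (int)

int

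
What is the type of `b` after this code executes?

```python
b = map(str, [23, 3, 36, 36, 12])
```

map() returns a map iterator object

map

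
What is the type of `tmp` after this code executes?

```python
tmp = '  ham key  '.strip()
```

str.strip() returns str

str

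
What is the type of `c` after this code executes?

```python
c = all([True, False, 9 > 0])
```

all() returns bool

bool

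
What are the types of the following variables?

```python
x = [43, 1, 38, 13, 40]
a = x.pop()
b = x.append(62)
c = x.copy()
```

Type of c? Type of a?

list.copy() returns list; list.pop() returns the element (int)

list, int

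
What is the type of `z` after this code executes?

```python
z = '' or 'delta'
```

'or' returns first truthy value ('delta', which is str)

str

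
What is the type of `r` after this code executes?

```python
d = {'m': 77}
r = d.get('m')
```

dict.get() returns the value (int) when key is found

int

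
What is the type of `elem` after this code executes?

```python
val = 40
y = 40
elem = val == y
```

Equality comparison returns bool

bool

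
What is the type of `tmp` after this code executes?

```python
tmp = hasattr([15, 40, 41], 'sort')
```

hasattr() returns bool

bool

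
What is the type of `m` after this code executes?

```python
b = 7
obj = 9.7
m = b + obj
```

int + float returns float (7 + 9.7 = 16.7)

float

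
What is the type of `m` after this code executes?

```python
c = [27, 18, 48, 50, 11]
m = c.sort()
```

list.sort() returns None (sorts in place)

NoneType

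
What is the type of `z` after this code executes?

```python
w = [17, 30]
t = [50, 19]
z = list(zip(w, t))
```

list(zip(...)) returns a list of tuples

list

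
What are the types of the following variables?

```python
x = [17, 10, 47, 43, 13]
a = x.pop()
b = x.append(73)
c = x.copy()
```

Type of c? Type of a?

list.copy() returns list; list.pop() returns the element (int)

list, int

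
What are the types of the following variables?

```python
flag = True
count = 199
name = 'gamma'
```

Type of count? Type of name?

count is int; name is str

int, str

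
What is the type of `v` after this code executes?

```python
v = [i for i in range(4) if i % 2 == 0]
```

A list comprehension [...] produces a list

list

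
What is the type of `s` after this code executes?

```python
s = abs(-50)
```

abs() of int returns int

int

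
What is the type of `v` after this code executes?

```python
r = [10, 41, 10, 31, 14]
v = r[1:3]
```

Slicing a list always returns a list

list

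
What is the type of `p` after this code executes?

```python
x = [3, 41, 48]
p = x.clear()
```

list.clear() returns None

NoneType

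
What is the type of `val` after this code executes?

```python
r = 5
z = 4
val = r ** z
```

int ** positive int returns int (5 ** 4 = 625)

int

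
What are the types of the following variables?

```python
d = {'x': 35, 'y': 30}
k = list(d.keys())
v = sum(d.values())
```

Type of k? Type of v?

list(...) returns list; sum of int values returns int

list, int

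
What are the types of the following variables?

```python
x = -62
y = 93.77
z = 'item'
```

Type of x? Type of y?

x is int; y is float

int, float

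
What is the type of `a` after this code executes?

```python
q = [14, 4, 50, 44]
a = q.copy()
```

list.copy() returns list

list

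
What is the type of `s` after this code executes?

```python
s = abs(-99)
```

abs() of int returns int

int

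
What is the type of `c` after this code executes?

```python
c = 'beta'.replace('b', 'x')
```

str.replace() returns str

str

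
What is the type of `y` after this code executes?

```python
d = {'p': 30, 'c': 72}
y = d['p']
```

Accessing dict[str, int] with key 'p' returns int value 30

int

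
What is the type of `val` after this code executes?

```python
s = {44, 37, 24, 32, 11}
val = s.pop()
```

Popping from a set of ints returns int

int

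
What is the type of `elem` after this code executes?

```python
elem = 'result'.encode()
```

str.encode() returns bytes

bytes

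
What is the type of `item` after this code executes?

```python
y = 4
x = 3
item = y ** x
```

int ** positive int returns int (4 ** 3 = 64)

int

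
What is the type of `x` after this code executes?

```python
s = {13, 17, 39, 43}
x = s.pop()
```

Popping from a set of ints returns int

int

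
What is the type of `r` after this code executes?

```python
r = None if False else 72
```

Ternary: condition is False, else branch (72) taken → int

int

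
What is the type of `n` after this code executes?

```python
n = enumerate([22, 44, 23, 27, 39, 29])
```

enumerate() returns an enumerate iterator object

enumerate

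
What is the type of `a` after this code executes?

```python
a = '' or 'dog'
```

'or' returns first truthy value ('dog', which is str)

str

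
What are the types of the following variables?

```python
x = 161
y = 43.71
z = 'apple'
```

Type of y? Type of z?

y is float; z is str

float, str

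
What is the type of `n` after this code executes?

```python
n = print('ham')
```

print() returns None

NoneType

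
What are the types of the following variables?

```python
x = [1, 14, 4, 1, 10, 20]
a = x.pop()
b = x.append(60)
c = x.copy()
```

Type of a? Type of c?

list.pop() returns the element (int); list.copy() returns list

int, list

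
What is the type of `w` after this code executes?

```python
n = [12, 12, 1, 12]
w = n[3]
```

Indexing a list of ints returns int (n[3] = 12)

int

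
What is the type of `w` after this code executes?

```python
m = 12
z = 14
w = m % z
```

int % int returns int (12 % 14 = 12)

int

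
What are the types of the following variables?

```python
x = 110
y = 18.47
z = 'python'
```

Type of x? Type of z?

x is int; z is str

int, str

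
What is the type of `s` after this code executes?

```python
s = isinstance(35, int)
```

isinstance() returns bool

bool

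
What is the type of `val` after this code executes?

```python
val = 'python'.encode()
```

str.encode() returns bytes

bytes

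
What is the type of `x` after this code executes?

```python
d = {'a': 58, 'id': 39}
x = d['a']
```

Accessing dict[str, int] with key 'a' returns int value 58

int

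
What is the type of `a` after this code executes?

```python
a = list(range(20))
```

list(range(...)) returns list

list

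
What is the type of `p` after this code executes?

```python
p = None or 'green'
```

'or' with None returns the other value ('green', str)

str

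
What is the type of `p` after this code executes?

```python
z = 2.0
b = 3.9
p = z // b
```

float // float returns float (floor division preserves float type)

float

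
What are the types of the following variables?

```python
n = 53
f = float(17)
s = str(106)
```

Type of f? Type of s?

f is float; s is str

float, str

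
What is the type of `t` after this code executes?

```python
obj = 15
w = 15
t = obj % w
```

int % int returns int (15 % 15 = 0)

int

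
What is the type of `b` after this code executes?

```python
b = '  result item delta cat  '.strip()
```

str.strip() returns str

str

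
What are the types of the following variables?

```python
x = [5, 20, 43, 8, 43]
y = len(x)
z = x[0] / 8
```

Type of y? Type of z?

len() returns int; int / int returns float

int, float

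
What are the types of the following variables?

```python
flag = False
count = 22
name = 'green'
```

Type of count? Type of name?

count is int; name is str

int, str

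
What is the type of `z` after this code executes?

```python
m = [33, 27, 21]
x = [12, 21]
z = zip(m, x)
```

zip() returns a zip iterator object

zip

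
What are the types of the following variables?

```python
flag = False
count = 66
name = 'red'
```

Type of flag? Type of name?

flag is bool; name is str

bool, str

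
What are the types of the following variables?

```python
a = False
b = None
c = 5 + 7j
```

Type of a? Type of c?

a is bool; c is complex

bool, complex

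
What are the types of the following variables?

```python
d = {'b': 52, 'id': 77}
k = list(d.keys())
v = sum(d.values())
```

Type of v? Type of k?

sum of int values returns int; list(...) returns list

int, list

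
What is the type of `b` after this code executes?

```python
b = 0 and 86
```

'and' returns the first falsy value (0, which is int)

int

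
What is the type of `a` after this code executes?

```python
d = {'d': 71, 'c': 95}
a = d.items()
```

dict.items() returns a dict_items view

dict_items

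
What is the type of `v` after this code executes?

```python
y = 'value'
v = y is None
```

'is' comparison returns bool

bool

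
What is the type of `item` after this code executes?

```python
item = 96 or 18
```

'or' returns the first truthy value (96, which is int)

int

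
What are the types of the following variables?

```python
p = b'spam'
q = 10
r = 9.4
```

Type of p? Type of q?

p is bytes; q is int

bytes, int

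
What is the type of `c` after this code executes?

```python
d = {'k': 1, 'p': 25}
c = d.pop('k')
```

dict.pop() returns the value (int)

int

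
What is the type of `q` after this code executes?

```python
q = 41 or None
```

'or' returns first truthy value (41, int)

int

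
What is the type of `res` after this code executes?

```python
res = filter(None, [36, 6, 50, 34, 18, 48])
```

filter() returns a filter iterator object

filter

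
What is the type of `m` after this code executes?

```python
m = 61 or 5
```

'or' returns the first truthy value (61, which is int)

int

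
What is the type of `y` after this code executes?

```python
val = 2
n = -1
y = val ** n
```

int ** negative int returns float

float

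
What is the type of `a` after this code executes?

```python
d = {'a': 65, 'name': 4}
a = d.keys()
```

.keys() returns a dict_keys view object

dict_keys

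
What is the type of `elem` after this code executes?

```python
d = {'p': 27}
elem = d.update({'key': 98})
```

dict.update() returns None

NoneType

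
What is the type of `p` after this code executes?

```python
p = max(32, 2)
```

max() of ints returns int

int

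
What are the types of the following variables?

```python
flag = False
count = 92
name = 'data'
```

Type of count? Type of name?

count is int; name is str

int, str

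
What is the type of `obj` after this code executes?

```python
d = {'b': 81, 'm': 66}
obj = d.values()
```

.values() returns a dict_values view object

dict_values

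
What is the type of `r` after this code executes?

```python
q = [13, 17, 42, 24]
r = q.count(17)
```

list.count() returns int

int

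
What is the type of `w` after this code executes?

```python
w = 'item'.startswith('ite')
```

str.startswith() returns bool

bool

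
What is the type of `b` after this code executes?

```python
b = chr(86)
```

chr() returns str (single character)

str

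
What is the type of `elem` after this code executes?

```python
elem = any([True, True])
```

any() returns bool

bool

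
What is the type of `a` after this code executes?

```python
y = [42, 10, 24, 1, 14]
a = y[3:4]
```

Slicing a list always returns a list

list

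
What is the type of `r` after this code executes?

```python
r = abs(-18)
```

abs() of int returns int

int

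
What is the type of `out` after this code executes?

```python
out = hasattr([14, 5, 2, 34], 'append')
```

hasattr() returns bool

bool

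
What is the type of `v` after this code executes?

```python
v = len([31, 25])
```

len() always returns int

int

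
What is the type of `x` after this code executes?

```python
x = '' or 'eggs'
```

'or' returns first truthy value ('eggs', which is str)

str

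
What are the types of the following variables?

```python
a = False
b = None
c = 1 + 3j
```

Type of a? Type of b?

a is bool; b is NoneType

bool, NoneType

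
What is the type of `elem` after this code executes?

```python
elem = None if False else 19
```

Ternary: condition is False, else branch (19) taken → int

int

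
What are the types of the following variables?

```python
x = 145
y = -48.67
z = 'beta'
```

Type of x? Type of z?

x is int; z is str

int, str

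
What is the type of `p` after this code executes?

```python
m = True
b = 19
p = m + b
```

bool + int returns int (True is 1, so 1 + 19 = 20)

int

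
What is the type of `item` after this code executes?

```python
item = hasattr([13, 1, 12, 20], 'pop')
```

hasattr() returns bool

bool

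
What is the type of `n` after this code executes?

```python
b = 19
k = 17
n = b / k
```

int / int always returns float in Python 3 (19 / 17 = 1.11765)

float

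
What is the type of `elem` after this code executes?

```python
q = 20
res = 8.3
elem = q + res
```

int + float returns float (20 + 8.3 = 28.3)

float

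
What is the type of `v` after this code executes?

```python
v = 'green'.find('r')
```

str.find() returns int (index, or -1)

int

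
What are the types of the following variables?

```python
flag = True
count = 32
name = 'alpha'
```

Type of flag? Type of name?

flag is bool; name is str

bool, str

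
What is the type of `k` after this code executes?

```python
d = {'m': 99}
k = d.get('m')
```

dict.get() returns the value (int) when key is found

int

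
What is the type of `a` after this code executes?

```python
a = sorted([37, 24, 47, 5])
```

sorted() always returns list

list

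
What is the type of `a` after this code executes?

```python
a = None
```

None has type NoneType

NoneType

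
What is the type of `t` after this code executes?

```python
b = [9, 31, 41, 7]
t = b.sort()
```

list.sort() returns None (sorts in place)

NoneType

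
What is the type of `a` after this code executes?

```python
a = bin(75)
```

bin() returns str representation

str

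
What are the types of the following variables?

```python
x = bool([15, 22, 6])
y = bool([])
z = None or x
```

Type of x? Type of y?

bool() returns bool; bool() returns bool

bool, bool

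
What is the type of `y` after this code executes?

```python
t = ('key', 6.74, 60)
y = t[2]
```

Index 2 of tuple is 60 which is int

int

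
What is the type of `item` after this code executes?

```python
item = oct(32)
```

oct() returns str representation

str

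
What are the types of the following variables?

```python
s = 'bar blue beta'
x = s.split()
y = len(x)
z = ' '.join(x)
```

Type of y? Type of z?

len() returns int; str.join() returns str

int, str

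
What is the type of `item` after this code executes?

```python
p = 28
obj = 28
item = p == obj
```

Equality comparison returns bool

bool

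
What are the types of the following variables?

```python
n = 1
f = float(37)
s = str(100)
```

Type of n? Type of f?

n is int; f is float

int, float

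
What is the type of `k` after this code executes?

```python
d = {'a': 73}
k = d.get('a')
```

dict.get() returns the value (int) when key is found

int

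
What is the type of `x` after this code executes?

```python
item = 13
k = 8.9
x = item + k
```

int + float returns float (13 + 8.9 = 21.9)

float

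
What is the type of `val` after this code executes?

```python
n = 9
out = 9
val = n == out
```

Equality comparison returns bool

bool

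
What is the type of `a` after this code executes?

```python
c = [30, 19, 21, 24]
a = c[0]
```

Indexing a list of ints returns int (c[0] = 30)

int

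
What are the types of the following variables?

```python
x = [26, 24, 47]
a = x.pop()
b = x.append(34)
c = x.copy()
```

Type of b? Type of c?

list.append() returns None; list.copy() returns list

NoneType, list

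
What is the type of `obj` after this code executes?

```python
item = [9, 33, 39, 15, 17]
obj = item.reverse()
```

list.reverse() returns None

NoneType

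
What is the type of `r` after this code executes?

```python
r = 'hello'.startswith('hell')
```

str.startswith() returns bool

bool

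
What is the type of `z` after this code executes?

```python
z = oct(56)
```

oct() returns str representation

str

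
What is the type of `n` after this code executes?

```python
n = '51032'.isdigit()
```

str.isdigit() returns bool

bool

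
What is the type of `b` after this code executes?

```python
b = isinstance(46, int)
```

isinstance() returns bool

bool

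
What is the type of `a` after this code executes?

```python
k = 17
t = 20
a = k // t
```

int // int returns int (17 // 20 = 0)

int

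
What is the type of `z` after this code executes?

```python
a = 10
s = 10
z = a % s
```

int % int returns int (10 % 10 = 0)

int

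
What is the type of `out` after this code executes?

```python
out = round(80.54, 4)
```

round() with ndigits arg returns float

float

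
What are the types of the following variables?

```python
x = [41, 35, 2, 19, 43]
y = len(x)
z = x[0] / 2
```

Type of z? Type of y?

int / int returns float; len() returns int

float, int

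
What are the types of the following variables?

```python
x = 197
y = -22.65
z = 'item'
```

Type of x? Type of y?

x is int; y is float

int, float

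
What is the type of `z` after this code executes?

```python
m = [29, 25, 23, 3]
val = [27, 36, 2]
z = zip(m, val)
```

zip() returns a zip iterator object

zip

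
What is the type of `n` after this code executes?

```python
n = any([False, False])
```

any() returns bool

bool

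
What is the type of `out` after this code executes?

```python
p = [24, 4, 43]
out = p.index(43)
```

list.index() returns int

int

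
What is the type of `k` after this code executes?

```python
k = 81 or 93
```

'or' returns the first truthy value (81, which is int)

int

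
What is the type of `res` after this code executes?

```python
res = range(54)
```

range() returns a range object

range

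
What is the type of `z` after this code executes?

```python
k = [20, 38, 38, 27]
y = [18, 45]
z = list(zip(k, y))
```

list(zip(...)) returns a list of tuples

list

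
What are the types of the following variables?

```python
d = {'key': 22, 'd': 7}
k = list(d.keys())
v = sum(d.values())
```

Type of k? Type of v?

list(...) returns list; sum of int values returns int

list, int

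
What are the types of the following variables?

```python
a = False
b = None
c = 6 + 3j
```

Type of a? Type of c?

a is bool; c is complex

bool, complex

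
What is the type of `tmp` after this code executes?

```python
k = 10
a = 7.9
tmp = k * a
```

int * float returns float (10 * 7.9 = 79.0)

float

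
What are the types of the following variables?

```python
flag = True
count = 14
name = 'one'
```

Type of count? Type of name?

count is int; name is str

int, str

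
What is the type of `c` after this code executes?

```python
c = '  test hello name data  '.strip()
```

str.strip() returns str

str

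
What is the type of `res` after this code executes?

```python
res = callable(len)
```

callable() returns bool

bool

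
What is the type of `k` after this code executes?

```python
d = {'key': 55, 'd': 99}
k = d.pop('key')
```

dict.pop() returns the value (int)

int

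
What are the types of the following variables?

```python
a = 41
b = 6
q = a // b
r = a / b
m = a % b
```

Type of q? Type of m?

int // int returns int; int % int returns int

int, int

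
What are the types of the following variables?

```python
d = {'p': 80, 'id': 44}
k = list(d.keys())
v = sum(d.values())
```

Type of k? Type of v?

list(...) returns list; sum of int values returns int

list, int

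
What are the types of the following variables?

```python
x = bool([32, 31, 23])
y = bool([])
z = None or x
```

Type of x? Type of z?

bool() returns bool; None or <bool> returns the bool

bool, bool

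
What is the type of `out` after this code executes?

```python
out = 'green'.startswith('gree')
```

str.startswith() returns bool

bool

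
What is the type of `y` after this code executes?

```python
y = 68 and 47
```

'and' returns the last value when all truthy (47, which is int)

int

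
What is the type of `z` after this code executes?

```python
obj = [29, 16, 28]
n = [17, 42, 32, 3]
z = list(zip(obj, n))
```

list(zip(...)) returns a list of tuples

list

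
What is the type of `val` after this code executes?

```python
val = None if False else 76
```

Ternary: condition is False, else branch (76) taken → int

int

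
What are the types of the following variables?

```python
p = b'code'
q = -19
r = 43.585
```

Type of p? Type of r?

p is bytes; r is float

bytes, float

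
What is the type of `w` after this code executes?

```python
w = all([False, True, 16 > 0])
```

all() returns bool

bool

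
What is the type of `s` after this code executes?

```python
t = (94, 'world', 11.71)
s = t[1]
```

Index 1 of tuple is 'world' which is str

str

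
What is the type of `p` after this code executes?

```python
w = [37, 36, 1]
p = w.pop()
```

list.pop() returns the popped element (int here)

int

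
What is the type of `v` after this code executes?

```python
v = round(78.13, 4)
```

round() with ndigits arg returns float

float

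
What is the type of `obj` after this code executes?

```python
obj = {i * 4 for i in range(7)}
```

A set comprehension {expr for x in iterable} produces a set

set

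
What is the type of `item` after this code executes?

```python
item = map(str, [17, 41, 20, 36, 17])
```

map() returns a map iterator object

map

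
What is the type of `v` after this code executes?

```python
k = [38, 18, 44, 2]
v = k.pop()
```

list.pop() returns the popped element (int here)

int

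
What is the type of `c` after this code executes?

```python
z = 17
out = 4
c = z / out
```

int / int always returns float in Python 3 (17 / 4 = 4.25)

float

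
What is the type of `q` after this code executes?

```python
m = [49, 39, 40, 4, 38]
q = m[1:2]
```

Slicing a list always returns a list

list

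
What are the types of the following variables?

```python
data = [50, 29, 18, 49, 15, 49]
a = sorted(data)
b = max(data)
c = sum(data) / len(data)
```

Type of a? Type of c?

sorted() returns list; int / int returns float

list, float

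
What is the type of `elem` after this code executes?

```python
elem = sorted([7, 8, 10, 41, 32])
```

sorted() always returns list

list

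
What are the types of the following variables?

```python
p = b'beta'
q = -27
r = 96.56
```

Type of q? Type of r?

q is int; r is float

int, float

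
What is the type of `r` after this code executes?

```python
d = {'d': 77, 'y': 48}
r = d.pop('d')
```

dict.pop() returns the value (int)

int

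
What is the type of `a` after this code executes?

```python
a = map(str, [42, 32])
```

map() returns a map iterator object

map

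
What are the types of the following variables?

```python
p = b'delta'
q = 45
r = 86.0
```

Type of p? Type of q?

p is bytes; q is int

bytes, int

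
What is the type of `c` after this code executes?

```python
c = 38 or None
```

'or' returns first truthy value (38, int)

int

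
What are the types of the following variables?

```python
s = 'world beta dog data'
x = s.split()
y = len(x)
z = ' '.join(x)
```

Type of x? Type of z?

str.split() returns list; str.join() returns str

list, str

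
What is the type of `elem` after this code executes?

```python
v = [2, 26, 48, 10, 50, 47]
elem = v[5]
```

Indexing a list of ints returns int (v[5] = 47)

int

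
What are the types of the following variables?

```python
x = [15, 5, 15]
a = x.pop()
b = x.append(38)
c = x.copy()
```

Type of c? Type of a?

list.copy() returns list; list.pop() returns the element (int)

list, int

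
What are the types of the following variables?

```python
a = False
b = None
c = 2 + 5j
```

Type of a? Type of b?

a is bool; b is NoneType

bool, NoneType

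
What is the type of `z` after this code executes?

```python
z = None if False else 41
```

Ternary: condition is False, else branch (41) taken → int

int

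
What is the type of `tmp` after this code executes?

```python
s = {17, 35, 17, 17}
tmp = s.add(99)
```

set.add() returns None (mutates in place)

NoneType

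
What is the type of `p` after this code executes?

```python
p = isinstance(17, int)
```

isinstance() returns bool

bool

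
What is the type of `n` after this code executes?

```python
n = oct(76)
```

oct() returns str representation

str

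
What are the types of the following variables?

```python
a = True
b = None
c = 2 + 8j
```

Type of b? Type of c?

b is NoneType; c is complex

NoneType, complex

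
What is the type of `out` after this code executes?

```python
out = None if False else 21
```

Ternary: condition is False, else branch (21) taken → int

int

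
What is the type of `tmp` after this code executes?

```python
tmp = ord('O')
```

ord() returns int (Unicode code point)

int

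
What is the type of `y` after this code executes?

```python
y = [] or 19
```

'or' returns first truthy value (19, which is int)

int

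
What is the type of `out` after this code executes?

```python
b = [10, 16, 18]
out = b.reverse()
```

list.reverse() returns None

NoneType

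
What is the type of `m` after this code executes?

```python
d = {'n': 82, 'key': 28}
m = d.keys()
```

.keys() returns a dict_keys view object

dict_keys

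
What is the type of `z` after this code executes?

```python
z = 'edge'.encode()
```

str.encode() returns bytes

bytes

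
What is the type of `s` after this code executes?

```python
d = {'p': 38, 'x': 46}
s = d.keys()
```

.keys() returns a dict_keys view object

dict_keys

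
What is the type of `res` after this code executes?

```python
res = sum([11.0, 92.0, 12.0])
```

sum() of floats returns float

float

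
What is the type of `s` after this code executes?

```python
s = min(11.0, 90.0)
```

min() of floats returns float

float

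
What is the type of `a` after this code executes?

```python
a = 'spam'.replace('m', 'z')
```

str.replace() returns str

str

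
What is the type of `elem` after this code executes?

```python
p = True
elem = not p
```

'not' always returns bool

bool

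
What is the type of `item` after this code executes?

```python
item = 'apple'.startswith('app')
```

str.startswith() returns bool

bool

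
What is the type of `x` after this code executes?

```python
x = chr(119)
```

chr() returns str (single character)

str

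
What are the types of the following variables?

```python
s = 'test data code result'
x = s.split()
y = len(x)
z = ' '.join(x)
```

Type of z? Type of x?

str.join() returns str; str.split() returns list

str, list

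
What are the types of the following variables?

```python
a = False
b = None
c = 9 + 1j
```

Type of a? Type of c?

a is bool; c is complex

bool, complex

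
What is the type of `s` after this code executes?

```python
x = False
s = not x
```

'not' always returns bool

bool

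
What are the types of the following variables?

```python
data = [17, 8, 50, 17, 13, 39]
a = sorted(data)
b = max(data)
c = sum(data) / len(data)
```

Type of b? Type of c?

max of ints returns int; int / int returns float

int, float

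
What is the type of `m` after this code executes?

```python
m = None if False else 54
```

Ternary: condition is False, else branch (54) taken → int

int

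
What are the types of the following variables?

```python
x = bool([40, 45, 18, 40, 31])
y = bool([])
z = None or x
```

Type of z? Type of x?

None or <bool> returns the bool; bool() returns bool

bool, bool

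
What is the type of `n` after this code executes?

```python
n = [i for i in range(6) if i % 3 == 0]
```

A list comprehension [...] produces a list

list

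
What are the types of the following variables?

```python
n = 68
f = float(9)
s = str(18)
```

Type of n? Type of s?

n is int; s is str

int, str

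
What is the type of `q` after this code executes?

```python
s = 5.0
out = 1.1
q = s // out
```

float // float returns float (floor division preserves float type)

float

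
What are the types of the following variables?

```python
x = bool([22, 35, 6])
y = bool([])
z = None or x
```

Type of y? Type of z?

bool() returns bool; None or <bool> returns the bool

bool, bool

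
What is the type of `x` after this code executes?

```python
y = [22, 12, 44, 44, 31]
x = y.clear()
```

list.clear() returns None

NoneType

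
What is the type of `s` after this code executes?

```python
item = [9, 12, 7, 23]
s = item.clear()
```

list.clear() returns None

NoneType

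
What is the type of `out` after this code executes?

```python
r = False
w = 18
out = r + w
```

bool + int returns int (False is 0, so 0 + 18 = 18)

int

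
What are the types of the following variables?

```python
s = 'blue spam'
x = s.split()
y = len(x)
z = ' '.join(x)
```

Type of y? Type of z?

len() returns int; str.join() returns str

int, str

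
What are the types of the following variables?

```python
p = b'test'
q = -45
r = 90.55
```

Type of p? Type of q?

p is bytes; q is int

bytes, int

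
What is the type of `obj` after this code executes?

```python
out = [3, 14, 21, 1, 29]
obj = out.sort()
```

list.sort() returns None (sorts in place)

NoneType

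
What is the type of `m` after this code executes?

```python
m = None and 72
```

'and' returns first falsy value (None)

NoneType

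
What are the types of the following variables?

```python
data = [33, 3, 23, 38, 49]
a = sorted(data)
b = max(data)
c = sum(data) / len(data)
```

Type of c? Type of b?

int / int returns float; max of ints returns int

float, int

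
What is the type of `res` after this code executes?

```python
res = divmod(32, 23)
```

divmod() returns a tuple (quotient, remainder)

tuple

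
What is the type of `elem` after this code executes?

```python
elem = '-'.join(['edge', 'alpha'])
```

str.join() returns str

str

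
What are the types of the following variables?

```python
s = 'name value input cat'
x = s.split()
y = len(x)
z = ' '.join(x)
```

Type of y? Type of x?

len() returns int; str.split() returns list

int, list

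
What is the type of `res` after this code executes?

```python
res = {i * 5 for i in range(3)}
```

A set comprehension {expr for x in iterable} produces a set

set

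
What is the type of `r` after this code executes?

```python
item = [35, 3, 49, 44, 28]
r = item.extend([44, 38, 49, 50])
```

list.extend() returns None

NoneType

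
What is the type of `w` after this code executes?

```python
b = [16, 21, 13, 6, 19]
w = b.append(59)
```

list.append() returns None (mutates in place)

NoneType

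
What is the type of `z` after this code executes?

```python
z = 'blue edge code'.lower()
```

str.lower() returns str

str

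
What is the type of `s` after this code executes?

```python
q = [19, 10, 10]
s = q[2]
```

Indexing a list of ints returns int (q[2] = 10)

int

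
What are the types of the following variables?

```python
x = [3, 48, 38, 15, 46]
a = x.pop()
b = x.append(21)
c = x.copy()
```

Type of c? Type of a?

list.copy() returns list; list.pop() returns the element (int)

list, int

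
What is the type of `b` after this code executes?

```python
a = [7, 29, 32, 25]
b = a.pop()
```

list.pop() returns the popped element (int here)

int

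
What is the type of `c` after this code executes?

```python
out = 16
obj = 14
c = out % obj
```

int % int returns int (16 % 14 = 2)

int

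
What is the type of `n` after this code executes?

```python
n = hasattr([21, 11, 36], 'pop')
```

hasattr() returns bool

bool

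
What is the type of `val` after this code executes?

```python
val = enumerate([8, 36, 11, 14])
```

enumerate() returns an enumerate iterator object

enumerate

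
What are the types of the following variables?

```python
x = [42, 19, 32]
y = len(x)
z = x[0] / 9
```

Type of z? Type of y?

int / int returns float; len() returns int

float, int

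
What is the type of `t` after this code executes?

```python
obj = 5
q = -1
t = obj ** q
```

int ** negative int returns float

float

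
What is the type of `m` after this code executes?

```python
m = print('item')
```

print() returns None

NoneType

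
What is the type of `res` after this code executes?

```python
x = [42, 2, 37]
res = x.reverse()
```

list.reverse() returns None

NoneType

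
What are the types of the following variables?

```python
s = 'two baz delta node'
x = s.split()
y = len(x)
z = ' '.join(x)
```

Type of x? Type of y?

str.split() returns list; len() returns int

list, int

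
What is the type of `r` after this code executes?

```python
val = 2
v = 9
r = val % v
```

int % int returns int (2 % 9 = 2)

int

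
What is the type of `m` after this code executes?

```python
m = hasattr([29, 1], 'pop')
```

hasattr() returns bool

bool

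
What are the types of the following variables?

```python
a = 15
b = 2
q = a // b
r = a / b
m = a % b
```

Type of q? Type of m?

int // int returns int; int % int returns int

int, int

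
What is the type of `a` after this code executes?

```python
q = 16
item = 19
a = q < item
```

Comparison operators return bool

bool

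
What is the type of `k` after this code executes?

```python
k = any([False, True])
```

any() returns bool

bool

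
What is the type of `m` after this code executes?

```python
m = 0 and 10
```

'and' returns the first falsy value (0, which is int)

int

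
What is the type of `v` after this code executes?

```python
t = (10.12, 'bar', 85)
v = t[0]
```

Index 0 of tuple is 10.12 which is float

float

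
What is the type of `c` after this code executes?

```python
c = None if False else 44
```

Ternary: condition is False, else branch (44) taken → int

int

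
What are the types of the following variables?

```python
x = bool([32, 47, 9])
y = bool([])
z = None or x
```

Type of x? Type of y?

bool() returns bool; bool() returns bool

bool, bool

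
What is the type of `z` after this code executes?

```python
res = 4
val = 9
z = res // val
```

int // int returns int (4 // 9 = 0)

int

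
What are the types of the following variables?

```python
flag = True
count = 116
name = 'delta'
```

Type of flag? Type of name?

flag is bool; name is str

bool, str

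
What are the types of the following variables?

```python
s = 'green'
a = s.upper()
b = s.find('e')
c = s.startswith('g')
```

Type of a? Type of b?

str.upper() returns str; str.find() returns int

str, int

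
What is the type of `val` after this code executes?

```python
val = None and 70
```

'and' returns first falsy value (None)

NoneType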